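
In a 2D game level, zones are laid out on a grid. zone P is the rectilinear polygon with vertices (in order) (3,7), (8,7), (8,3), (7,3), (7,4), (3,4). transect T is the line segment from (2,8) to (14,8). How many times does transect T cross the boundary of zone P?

0

The segment lies entirely outside zone P and never meets its boundary.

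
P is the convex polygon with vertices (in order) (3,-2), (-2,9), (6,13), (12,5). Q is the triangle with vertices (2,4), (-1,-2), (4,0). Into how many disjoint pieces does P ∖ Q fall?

P ∖ Q is a single connected region.

1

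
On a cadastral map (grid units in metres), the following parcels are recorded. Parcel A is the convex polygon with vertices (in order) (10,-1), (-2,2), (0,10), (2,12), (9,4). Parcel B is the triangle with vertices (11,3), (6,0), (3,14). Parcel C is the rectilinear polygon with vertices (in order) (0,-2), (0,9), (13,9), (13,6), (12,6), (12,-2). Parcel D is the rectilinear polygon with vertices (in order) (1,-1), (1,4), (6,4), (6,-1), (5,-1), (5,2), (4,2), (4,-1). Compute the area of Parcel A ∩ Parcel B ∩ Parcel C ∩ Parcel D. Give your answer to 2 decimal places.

1.71

The intersection is the polygon with vertices (5.143,4), (6,4), (6,0).
By the shoelace formula its area is 1.71.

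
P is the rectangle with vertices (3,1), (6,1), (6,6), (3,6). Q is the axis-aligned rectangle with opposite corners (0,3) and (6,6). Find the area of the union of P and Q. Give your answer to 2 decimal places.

By inclusion–exclusion:
Individual areas: |P| = 15, |Q| = 18.
|P∩Q|: x∈[3,6], y∈[3,6] → 3·3 = 9.
|P ∪ Q| = 33 − 9 = 24.00.

24.00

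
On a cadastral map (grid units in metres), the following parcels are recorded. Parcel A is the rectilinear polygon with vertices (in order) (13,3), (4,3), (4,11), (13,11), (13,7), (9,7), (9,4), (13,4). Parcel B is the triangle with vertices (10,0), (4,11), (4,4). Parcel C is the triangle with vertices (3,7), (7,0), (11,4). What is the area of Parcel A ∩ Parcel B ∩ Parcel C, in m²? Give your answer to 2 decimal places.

9.42

The intersection is the polygon with vertices (5.154,3.231), (4,5.25), (4,6.625), (7,5.5), (8.364,3), (5.5,3).
By the shoelace formula its area is 9.42.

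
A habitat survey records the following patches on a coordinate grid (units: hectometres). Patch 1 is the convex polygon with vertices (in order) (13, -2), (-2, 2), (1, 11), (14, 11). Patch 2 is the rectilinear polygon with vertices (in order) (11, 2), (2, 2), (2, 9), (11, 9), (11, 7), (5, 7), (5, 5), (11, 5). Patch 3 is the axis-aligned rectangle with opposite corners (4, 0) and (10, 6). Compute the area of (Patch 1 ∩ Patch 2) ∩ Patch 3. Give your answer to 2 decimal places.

19.00

The region (Patch 1 ∩ Patch 2) ∩ Patch 3 is the polygon with vertices (5,5), (10,5), (10,2), (4,2), (4,6), (5,6).
By the shoelace formula its area is 19.00.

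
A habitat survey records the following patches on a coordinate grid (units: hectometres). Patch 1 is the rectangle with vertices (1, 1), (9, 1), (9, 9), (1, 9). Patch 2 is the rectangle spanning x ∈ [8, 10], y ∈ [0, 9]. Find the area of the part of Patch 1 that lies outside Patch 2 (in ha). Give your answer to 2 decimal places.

56.00

|Patch 1∩Patch 2|: x∈[8,9], y∈[1,9] → 1·8 = 8.
|Patch 1| = 64.
|Patch 1 ∖ Patch 2| = |Patch 1| − |Patch 1∩Patch 2| = 64 − 8 = 56.00.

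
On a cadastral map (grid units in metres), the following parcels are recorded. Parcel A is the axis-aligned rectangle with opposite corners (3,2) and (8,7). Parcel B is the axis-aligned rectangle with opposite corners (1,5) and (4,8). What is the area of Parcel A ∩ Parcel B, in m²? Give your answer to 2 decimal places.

2.00

|Parcel A∩Parcel B|: x∈[3,4], y∈[5,7] → 1·2 = 2.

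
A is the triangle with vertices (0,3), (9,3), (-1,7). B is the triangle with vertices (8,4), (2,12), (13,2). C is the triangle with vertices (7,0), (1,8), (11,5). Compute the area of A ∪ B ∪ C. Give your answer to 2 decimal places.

52.23

By inclusion–exclusion:
Individual areas: |A| = 18, |B| = 14, |C| = 31.
|A∩B| = 0.
|A∩C| = 5.1607.
|B∩C| = 5.607.
|A∩B∩C| = 0.
|A ∪ B ∪ C| = 63 − 10.7677 + 0 = 52.23.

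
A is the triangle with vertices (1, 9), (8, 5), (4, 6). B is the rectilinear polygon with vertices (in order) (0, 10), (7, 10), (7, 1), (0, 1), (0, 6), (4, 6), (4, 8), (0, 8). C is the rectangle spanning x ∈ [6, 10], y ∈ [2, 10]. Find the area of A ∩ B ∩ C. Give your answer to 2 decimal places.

The intersection is the polygon with vertices (7,5.25), (6,5.5), (6,6.143), (7,5.571).
By the shoelace formula its area is 0.48.

0.48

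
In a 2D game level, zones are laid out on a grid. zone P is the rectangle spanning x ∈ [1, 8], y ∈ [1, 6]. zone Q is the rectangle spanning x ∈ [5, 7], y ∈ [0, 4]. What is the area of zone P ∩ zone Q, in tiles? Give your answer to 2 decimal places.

|zone P∩zone Q|: x∈[5,7], y∈[1,4] → 2·3 = 6.

6.00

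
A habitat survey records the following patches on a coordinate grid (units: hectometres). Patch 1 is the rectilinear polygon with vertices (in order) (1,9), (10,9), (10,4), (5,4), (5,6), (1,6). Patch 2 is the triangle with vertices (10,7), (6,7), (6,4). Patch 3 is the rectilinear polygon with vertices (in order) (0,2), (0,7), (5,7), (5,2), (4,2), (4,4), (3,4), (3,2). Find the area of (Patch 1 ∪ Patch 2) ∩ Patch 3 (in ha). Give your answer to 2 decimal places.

4.00

|Patch 1 ∪ Patch 2| = 37.
|(Patch 1 ∪ Patch 2) ∩ Patch 3| = 4.00.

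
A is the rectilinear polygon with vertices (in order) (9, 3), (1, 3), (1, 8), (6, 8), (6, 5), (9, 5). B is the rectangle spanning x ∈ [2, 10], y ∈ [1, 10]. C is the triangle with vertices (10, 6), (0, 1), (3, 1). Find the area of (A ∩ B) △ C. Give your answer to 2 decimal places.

|A ∩ B| = 26.
|(A ∩ B) ∩ C| = 2.4.
|(A ∩ B) △ C| = 26 + 7.5 − 4.8 = 28.70.

28.70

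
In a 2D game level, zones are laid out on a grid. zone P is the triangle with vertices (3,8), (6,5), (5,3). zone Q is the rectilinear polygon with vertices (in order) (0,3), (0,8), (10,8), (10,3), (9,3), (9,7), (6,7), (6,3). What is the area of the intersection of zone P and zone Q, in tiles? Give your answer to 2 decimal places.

4.50

The intersection is the polygon with vertices (6,5), (5,3), (3,8).
By the shoelace formula its area is 4.50.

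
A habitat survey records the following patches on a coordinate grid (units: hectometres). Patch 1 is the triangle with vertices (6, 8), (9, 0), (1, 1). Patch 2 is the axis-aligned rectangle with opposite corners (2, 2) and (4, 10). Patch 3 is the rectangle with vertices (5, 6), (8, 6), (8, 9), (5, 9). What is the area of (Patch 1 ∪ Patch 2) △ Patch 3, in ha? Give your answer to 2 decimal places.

|Patch 1 ∪ Patch 2| = 42.9.
|(Patch 1 ∪ Patch 2) ∩ Patch 3| = 2.05.
|(Patch 1 ∪ Patch 2) △ Patch 3| = 42.9 + 9 − 4.1 = 47.80.

47.80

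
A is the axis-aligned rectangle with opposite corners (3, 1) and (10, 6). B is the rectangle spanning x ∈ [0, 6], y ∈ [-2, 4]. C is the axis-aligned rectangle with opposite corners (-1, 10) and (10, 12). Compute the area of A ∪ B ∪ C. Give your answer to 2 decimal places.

By inclusion–exclusion:
Individual areas: |A| = 35, |B| = 36, |C| = 22.
|A∩B|: x∈[3,6], y∈[1,4] → 3·3 = 9.
|A∩C| = 0 (no overlap).
|B∩C| = 0 (no overlap).
|A∩B∩C| = 0.
|A ∪ B ∪ C| = 93 − 9 + 0 = 84.00.

84.00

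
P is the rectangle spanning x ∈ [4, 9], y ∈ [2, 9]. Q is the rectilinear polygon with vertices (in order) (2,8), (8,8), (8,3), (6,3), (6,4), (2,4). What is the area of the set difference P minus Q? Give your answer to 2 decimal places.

|P| = 35, |P∩Q| = 18.
|P ∖ Q| = |P| − |P∩Q| = 35 − 18 = 17.00.

17.00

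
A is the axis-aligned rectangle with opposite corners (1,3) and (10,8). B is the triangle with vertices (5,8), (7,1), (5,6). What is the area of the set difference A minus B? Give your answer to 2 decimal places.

|A| = 45, |A∩B| = 1.7714.
|A ∖ B| = |A| − |A∩B| = 45 − 1.7714 = 43.23.

43.23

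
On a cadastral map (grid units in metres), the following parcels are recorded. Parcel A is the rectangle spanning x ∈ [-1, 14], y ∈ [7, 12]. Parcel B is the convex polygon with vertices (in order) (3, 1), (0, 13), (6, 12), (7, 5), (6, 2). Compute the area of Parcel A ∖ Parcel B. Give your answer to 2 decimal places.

|Parcel A| = 75, |Parcel A∩Parcel B| = 27.4107.
|Parcel A ∖ Parcel B| = |Parcel A| − |Parcel A∩Parcel B| = 75 − 27.4107 = 47.59.

47.59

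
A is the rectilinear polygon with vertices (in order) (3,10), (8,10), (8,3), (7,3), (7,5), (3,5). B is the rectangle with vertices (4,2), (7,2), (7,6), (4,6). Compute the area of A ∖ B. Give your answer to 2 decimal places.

24.00

|A| = 27, |A∩B| = 3.
|A ∖ B| = |A| − |A∩B| = 27 − 3 = 24.00.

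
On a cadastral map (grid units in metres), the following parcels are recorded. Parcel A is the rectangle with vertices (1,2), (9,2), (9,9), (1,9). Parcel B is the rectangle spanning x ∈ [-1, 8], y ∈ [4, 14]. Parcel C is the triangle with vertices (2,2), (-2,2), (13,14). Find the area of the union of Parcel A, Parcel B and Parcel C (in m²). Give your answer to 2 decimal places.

118.04

By inclusion–exclusion:
Individual areas: |Parcel A| = 56, |Parcel B| = 90, |Parcel C| = 24.
|Parcel A∩Parcel B|: x∈[1,8], y∈[4,9] → 7·5 = 35.
|Parcel A∩Parcel C| = 16.2333.
|Parcel B∩Parcel C| = 13.0303.
|Parcel A∩Parcel B∩Parcel C| = 12.3053.
|Parcel A ∪ Parcel B ∪ Parcel C| = 170 − 64.2636 + 12.3053 = 118.04.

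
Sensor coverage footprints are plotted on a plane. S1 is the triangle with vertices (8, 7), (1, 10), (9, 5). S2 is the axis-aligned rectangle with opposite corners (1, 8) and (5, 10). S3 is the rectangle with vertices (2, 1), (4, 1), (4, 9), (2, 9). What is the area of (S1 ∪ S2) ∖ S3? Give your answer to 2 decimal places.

10.13

|S1 ∪ S2| = 12.1286.
|(S1 ∪ S2) ∩ S3| = 2.
|(S1 ∪ S2) ∖ S3| = 12.1286 − 2 = 10.13.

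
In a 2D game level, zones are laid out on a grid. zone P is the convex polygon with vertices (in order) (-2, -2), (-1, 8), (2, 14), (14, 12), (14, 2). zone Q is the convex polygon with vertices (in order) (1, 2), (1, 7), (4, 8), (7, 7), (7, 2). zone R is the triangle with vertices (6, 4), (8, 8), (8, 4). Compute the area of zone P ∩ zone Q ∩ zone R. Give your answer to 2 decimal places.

1.00

The intersection is the polygon with vertices (7,4), (6,4), (7,6).
By the shoelace formula its area is 1.00.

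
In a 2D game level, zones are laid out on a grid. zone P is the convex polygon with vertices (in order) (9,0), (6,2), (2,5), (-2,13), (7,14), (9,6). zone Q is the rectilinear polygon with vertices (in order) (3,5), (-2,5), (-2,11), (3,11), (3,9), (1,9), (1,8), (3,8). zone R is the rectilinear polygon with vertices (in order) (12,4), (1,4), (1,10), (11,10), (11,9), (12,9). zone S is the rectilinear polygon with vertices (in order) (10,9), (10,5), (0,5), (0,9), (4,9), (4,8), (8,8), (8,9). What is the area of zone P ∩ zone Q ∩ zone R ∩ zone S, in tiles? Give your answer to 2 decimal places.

5.00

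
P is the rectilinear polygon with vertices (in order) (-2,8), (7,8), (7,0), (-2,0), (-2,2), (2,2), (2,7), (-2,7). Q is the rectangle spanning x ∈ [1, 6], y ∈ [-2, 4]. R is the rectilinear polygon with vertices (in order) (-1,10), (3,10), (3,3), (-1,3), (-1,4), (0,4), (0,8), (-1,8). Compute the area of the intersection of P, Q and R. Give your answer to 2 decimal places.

The intersection is the polygon with vertices (2,4), (3,4), (3,3), (2,3).
By the shoelace formula its area is 1.00.

1.00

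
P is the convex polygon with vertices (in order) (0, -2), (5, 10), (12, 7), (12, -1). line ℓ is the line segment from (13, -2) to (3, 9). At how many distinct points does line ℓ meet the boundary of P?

2

The segment meets the boundary at (4.086,7.806), (12,-0.9).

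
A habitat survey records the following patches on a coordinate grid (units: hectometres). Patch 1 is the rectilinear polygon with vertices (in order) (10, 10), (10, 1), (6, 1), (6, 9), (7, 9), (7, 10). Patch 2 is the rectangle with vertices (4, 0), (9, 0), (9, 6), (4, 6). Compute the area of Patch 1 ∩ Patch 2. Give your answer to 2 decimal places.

The intersection is the polygon with vertices (6,1), (6,6), (9,6), (9,1).
By the shoelace formula its area is 15.00.

15.00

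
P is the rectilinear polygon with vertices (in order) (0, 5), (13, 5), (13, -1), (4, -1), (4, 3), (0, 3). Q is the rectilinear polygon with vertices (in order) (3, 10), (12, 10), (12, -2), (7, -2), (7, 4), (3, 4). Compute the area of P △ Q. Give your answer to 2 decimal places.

|P| = 62, |Q| = 84, |P∩Q| = 34.
|P △ Q| = |P| + |Q| − 2·|P∩Q| = 62 + 84 − 68 = 78.00.

78.00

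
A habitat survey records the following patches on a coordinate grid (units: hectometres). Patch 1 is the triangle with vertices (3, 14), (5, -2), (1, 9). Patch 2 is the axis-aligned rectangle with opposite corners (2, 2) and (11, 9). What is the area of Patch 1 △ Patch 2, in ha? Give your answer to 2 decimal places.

61.69

|Patch 1| = 21, |Patch 2| = 63, |Patch 1∩Patch 2| = 11.1534.
|Patch 1 △ Patch 2| = |Patch 1| + |Patch 2| − 2·|Patch 1∩Patch 2| = 21 + 63 − 22.3068 = 61.69.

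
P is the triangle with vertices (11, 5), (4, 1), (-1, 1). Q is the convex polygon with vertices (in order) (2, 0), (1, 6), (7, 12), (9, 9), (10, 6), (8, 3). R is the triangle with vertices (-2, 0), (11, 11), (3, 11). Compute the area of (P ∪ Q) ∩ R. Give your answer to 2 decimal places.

25.94

|P ∪ Q| = 63.4544.
|(P ∪ Q) ∩ R| = 25.94.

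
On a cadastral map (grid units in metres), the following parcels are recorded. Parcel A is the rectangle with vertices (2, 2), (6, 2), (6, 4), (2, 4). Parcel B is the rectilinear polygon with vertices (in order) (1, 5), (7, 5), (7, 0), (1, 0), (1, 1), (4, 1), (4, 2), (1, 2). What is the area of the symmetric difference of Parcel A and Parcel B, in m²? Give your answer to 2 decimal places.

19.00

|Parcel A| = 8, |Parcel B| = 27, |Parcel A∩Parcel B| = 8.
|Parcel A △ Parcel B| = |Parcel A| + |Parcel B| − 2·|Parcel A∩Parcel B| = 8 + 27 − 16 = 19.00.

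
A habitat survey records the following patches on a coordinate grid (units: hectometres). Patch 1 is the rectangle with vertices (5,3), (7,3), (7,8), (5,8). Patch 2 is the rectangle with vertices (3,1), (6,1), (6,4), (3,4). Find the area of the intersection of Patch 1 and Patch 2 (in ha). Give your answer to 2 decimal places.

1.00

|Patch 1∩Patch 2|: x∈[5,6], y∈[3,4] → 1·1 = 1.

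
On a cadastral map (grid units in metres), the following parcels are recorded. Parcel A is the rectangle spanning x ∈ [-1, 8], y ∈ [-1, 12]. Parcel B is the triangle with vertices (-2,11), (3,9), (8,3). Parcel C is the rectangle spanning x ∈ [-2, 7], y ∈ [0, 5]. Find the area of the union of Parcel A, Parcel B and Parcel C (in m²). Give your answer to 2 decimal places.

By inclusion–exclusion:
Individual areas: |Parcel A| = 117, |Parcel B| = 10, |Parcel C| = 45.
|Parcel A∩Parcel B| = 9.8.
|Parcel A∩Parcel C|: x∈[-1,7], y∈[0,5] → 8·5 = 40.
|Parcel B∩Parcel C| = 0.6333.
|Parcel A∩Parcel B∩Parcel C| = 0.6333.
|Parcel A ∪ Parcel B ∪ Parcel C| = 172 − 50.4333 + 0.6333 = 122.20.

122.20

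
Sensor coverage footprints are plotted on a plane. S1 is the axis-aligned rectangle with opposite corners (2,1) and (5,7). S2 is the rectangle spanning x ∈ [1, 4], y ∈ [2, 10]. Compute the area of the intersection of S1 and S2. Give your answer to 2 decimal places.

|S1∩S2|: x∈[2,4], y∈[2,7] → 2·5 = 10.

10.00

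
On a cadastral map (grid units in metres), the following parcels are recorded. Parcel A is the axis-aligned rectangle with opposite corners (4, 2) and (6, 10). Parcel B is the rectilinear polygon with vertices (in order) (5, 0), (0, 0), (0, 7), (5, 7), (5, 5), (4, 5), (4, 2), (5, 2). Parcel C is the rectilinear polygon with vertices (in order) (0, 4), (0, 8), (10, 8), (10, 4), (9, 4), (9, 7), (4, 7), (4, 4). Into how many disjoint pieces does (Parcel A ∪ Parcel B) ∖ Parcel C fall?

2

(Parcel A ∪ Parcel B) ∖ Parcel C splits into 2 disjoint pieces (area 4, area 28).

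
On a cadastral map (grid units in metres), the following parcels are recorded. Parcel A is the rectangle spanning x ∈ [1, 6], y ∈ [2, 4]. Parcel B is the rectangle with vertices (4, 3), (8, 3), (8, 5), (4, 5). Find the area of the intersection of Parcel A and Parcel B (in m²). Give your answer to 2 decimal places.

2.00

|Parcel A∩Parcel B|: x∈[4,6], y∈[3,4] → 2·1 = 2.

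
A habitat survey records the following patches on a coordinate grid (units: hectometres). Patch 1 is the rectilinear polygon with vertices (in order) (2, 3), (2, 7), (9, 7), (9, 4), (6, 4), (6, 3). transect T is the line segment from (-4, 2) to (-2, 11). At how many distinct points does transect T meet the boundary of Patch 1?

The segment lies entirely outside Patch 1 and never meets its boundary.

0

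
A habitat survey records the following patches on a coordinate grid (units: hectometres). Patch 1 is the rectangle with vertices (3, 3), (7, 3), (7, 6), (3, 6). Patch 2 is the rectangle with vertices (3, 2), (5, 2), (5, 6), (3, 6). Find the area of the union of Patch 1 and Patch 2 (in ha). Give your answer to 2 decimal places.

By inclusion–exclusion:
Individual areas: |Patch 1| = 12, |Patch 2| = 8.
|Patch 1∩Patch 2|: x∈[3,5], y∈[3,6] → 2·3 = 6.
|Patch 1 ∪ Patch 2| = 20 − 6 = 14.00.

14.00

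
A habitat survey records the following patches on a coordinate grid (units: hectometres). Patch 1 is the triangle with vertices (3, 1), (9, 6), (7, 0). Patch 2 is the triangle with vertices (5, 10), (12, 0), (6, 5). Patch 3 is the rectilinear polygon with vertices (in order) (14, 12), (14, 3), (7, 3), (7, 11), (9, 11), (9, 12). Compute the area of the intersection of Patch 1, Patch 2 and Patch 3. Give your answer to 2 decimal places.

1.75

The intersection is the polygon with vertices (8.613,4.839), (8.087,3.261), (7,4.167), (7,4.333), (8.242,5.368).
By the shoelace formula its area is 1.75.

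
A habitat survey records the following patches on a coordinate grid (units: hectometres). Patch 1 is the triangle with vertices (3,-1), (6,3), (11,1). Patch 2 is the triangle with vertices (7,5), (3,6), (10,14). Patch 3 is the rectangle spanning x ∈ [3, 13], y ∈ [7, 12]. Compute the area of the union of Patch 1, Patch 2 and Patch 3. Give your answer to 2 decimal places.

By inclusion–exclusion:
Individual areas: |Patch 1| = 13, |Patch 2| = 19.5, |Patch 3| = 50.
|Patch 1∩Patch 2| = 0.
|Patch 1∩Patch 3| = 0.
|Patch 2∩Patch 3| = 12.1875.
|Patch 1∩Patch 2∩Patch 3| = 0.
|Patch 1 ∪ Patch 2 ∪ Patch 3| = 82.5 − 12.1875 + 0 = 70.31.

70.31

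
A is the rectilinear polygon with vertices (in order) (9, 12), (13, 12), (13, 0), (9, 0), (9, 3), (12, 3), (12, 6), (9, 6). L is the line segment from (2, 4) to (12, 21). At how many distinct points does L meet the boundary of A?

The segment lies entirely outside A and never meets its boundary.

0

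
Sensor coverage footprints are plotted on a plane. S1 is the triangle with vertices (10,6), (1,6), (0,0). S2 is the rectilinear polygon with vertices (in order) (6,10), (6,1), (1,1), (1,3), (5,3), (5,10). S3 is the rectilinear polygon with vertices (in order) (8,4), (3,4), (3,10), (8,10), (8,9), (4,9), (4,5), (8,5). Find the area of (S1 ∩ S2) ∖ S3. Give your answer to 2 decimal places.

|S1 ∩ S2| = 7.3667.
|(S1 ∩ S2) ∩ S3| = 1.
|(S1 ∩ S2) ∖ S3| = 7.3667 − 1 = 6.37.

6.37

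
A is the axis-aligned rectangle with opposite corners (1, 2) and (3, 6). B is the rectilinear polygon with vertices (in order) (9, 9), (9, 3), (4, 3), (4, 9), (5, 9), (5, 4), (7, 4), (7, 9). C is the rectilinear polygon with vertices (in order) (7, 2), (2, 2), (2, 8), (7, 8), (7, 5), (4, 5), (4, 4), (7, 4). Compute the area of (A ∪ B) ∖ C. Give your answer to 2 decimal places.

|A ∪ B| = 28.
|(A ∪ B) ∩ C| = 10.
|(A ∪ B) ∖ C| = 28 − 10 = 18.00.

18.00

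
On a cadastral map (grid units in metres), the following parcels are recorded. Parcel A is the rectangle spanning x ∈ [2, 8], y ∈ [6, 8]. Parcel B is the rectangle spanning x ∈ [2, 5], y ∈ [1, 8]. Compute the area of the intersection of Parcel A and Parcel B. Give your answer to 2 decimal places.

6.00

|Parcel A∩Parcel B|: x∈[2,5], y∈[6,8] → 3·2 = 6.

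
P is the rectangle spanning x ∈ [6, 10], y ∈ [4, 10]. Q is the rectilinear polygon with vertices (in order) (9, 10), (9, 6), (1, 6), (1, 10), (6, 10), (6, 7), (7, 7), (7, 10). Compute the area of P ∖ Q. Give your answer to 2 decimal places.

15.00

|P| = 24, |P∩Q| = 9.
|P ∖ Q| = |P| − |P∩Q| = 24 − 9 = 15.00.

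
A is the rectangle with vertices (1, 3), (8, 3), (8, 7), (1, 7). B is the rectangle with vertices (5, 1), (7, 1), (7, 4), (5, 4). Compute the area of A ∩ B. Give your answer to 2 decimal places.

|A∩B|: x∈[5,7], y∈[3,4] → 2·1 = 2.

2.00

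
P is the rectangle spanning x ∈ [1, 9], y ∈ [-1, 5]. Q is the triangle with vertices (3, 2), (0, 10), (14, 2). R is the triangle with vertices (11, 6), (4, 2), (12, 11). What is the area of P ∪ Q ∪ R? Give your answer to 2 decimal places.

83.15

By inclusion–exclusion:
Individual areas: |P| = 48, |Q| = 44, |R| = 15.5.
|P∩Q| = 19.6696.
|P∩R| = 3.8571.
|Q∩R| = 4.6617.
|P∩Q∩R| = 3.8393.
|P ∪ Q ∪ R| = 107.5 − 28.1884 + 3.8393 = 83.15.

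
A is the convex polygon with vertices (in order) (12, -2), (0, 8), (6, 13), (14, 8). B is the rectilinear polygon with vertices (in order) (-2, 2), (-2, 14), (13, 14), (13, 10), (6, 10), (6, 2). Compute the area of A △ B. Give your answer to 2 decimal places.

|A| = 105, |B| = 124, |A∩B| = 37.2.
|A △ B| = |A| + |B| − 2·|A∩B| = 105 + 124 − 74.4 = 154.60.

154.60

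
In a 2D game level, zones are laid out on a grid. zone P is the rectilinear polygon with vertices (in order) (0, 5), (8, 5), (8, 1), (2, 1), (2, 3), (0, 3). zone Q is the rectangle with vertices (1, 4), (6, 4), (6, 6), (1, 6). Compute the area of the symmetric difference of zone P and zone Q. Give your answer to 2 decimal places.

28.00

|zone P| = 28, |zone Q| = 10, |zone P∩zone Q| = 5.
|zone P △ zone Q| = |zone P| + |zone Q| − 2·|zone P∩zone Q| = 28 + 10 − 10 = 28.00.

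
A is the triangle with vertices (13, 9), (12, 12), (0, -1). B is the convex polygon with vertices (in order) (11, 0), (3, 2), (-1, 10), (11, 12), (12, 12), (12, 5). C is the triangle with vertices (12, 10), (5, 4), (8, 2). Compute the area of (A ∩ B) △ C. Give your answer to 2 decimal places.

|A ∩ B| = 20.9769.
|(A ∩ B) ∩ C| = 8.4955.
|(A ∩ B) △ C| = 20.9769 + 16 − 16.9911 = 19.99.

19.99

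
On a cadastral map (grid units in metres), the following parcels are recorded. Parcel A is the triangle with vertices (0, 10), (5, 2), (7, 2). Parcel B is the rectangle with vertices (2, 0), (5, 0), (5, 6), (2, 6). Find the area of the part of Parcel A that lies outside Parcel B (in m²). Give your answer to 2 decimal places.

|Parcel A| = 8, |Parcel A∩Parcel B| = 3.7143.
|Parcel A ∖ Parcel B| = |Parcel A| − |Parcel A∩Parcel B| = 8 − 3.7143 = 4.29.

4.29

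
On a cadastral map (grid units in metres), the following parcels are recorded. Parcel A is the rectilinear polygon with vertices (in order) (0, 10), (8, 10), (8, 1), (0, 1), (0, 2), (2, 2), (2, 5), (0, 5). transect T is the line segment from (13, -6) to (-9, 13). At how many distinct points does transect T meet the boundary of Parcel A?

The segment meets the boundary at (0,5.227), (0.263,5), (2,3.5), (4.895,1).

4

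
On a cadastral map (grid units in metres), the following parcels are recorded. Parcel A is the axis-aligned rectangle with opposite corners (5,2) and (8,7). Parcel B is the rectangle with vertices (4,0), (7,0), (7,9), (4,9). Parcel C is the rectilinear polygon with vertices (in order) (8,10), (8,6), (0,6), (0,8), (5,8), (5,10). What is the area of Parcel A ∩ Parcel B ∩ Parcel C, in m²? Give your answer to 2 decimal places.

The intersection is the polygon with vertices (5,7), (7,7), (7,6), (5,6).
By the shoelace formula its area is 2.00.

2.00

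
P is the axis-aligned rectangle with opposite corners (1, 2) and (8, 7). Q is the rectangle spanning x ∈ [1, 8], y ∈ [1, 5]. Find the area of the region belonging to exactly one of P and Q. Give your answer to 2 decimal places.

|P∩Q|: x∈[1,8], y∈[2,5] → 7·3 = 21.
|P △ Q| = |P| + |Q| − 2·|P∩Q| = 35 + 28 − 42 = 21.00.

21.00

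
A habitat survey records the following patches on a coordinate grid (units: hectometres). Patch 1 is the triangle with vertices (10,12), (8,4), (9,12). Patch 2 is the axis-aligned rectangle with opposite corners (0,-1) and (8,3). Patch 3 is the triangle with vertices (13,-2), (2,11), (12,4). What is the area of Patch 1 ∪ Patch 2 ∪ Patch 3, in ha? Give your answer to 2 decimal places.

By inclusion–exclusion:
Individual areas: |Patch 1| = 4, |Patch 2| = 32, |Patch 3| = 26.5.
|Patch 1∩Patch 2| = 0.
|Patch 1∩Patch 3| = 0.3835.
|Patch 2∩Patch 3| = 0.
|Patch 1∩Patch 2∩Patch 3| = 0.
|Patch 1 ∪ Patch 2 ∪ Patch 3| = 62.5 − 0.3835 + 0 = 62.12.

62.12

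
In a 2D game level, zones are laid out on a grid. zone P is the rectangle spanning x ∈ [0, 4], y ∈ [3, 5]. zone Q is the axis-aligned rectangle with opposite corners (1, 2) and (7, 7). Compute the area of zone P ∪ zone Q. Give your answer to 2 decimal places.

32.00

By inclusion–exclusion:
Individual areas: |zone P| = 8, |zone Q| = 30.
|zone P∩zone Q|: x∈[1,4], y∈[3,5] → 3·2 = 6.
|zone P ∪ zone Q| = 38 − 6 = 32.00.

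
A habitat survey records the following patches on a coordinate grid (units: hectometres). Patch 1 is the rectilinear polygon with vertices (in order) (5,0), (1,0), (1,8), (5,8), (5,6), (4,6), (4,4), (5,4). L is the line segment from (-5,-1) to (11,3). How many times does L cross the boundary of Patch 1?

2

The segment meets the boundary at (5,1.5), (1,0.5).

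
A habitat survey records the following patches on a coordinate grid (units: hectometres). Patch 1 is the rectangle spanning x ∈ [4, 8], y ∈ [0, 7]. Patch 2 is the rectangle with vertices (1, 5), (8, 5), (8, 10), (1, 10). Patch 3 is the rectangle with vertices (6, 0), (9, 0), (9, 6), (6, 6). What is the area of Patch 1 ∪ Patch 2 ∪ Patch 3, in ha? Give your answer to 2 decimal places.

By inclusion–exclusion:
Individual areas: |Patch 1| = 28, |Patch 2| = 35, |Patch 3| = 18.
|Patch 1∩Patch 2|: x∈[4,8], y∈[5,7] → 4·2 = 8.
|Patch 1∩Patch 3|: x∈[6,8], y∈[0,6] → 2·6 = 12.
|Patch 2∩Patch 3|: x∈[6,8], y∈[5,6] → 2·1 = 2.
|Patch 1∩Patch 2∩Patch 3| = 2.
|Patch 1 ∪ Patch 2 ∪ Patch 3| = 81 − 22 + 2 = 61.00.

61.00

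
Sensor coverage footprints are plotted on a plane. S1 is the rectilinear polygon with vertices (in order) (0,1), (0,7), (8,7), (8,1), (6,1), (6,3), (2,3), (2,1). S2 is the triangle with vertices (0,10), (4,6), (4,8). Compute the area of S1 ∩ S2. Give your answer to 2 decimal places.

The intersection is the polygon with vertices (4,7), (4,6), (3,7).
By the shoelace formula its area is 0.50.

0.50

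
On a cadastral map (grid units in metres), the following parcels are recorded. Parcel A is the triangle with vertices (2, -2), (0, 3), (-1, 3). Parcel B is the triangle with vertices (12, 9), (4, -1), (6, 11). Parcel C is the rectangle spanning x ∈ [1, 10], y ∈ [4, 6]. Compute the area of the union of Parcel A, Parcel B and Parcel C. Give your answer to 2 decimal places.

By inclusion–exclusion:
Individual areas: |Parcel A| = 2.5, |Parcel B| = 38, |Parcel C| = 18.
|Parcel A∩Parcel B| = 0.
|Parcel A∩Parcel C| = 0.
|Parcel B∩Parcel C| = 7.6.
|Parcel A∩Parcel B∩Parcel C| = 0.
|Parcel A ∪ Parcel B ∪ Parcel C| = 58.5 − 7.6 + 0 = 50.90.

50.90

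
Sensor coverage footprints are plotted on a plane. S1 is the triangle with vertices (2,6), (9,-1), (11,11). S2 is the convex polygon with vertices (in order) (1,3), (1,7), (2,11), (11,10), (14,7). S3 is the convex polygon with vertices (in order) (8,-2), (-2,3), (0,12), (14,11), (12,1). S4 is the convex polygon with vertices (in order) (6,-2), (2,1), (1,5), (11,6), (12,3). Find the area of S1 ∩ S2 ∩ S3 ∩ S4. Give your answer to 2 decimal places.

5.31

The intersection is the polygon with vertices (10.135,5.811), (4.059,3.941), (2.818,5.182), (10.152,5.915).
By the shoelace formula its area is 5.31.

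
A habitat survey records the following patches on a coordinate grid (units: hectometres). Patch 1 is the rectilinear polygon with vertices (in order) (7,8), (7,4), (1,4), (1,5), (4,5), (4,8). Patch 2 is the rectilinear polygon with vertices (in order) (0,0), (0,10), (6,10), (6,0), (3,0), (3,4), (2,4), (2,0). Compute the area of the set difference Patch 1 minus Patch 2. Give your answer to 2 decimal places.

4.00

|Patch 1| = 15, |Patch 1∩Patch 2| = 11.
|Patch 1 ∖ Patch 2| = |Patch 1| − |Patch 1∩Patch 2| = 15 − 11 = 4.00.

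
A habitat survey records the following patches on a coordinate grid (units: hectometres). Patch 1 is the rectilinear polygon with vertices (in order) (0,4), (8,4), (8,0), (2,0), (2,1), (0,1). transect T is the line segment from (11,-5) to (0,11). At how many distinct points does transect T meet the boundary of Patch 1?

2

The segment meets the boundary at (7.562,0), (4.812,4).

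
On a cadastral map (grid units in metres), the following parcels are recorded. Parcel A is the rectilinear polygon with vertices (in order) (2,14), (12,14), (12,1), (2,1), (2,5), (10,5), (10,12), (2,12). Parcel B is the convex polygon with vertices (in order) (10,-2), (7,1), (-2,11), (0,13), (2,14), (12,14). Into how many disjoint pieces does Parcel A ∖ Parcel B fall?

2

Parcel A ∖ Parcel B splits into 2 disjoint pieces (area 10.5625, area 12.8).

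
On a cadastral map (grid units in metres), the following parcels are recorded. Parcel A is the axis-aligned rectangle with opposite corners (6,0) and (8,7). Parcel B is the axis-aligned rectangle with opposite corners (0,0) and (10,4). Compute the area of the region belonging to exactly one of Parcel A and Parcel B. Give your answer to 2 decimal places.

|Parcel A∩Parcel B|: x∈[6,8], y∈[0,4] → 2·4 = 8.
|Parcel A △ Parcel B| = |Parcel A| + |Parcel B| − 2·|Parcel A∩Parcel B| = 14 + 40 − 16 = 38.00.

38.00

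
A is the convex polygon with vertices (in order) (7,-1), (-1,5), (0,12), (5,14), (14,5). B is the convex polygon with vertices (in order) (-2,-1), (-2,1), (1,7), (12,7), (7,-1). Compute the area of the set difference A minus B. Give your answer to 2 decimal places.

|A| = 129, |A∩B| = 56.7273.
|A ∖ B| = |A| − |A∩B| = 129 − 56.7273 = 72.27.

72.27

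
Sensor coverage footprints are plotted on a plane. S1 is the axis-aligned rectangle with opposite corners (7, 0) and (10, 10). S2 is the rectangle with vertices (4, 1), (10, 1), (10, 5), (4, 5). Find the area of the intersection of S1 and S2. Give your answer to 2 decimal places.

|S1∩S2|: x∈[7,10], y∈[1,5] → 3·4 = 12.

12.00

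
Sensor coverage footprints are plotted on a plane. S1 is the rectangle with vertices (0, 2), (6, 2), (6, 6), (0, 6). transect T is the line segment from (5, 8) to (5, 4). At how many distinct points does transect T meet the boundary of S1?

The segment meets the boundary at (5,6).

1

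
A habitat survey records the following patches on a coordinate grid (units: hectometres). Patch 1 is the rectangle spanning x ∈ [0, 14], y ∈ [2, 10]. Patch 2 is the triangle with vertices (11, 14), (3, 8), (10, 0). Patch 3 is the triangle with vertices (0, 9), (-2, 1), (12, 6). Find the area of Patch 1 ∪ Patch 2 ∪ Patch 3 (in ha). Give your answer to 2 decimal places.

By inclusion–exclusion:
Individual areas: |Patch 1| = 112, |Patch 2| = 53, |Patch 3| = 51.
|Patch 1∩Patch 2| = 41.0119.
|Patch 1∩Patch 3| = 43.6.
|Patch 2∩Patch 3| = 14.7393.
|Patch 1∩Patch 2∩Patch 3| = 14.7393.
|Patch 1 ∪ Patch 2 ∪ Patch 3| = 216 − 99.3513 + 14.7393 = 131.39.

131.39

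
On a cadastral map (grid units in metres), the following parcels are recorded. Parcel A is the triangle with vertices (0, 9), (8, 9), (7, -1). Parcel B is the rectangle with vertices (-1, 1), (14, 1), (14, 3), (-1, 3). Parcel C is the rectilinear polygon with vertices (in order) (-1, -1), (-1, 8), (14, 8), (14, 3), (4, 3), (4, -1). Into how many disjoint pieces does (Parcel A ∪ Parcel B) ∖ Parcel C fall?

(Parcel A ∪ Parcel B) ∖ Parcel C splits into 2 disjoint pieces (area 7.6, area 21.6).

2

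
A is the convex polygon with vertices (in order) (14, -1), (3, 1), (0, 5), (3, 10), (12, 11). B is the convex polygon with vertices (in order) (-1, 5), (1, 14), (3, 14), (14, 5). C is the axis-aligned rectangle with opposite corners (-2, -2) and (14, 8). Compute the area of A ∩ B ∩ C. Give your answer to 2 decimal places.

33.33

The intersection is the polygon with vertices (12.842,5.947), (13,5), (0,5), (1.8,8), (10.333,8).
By the shoelace formula its area is 33.33.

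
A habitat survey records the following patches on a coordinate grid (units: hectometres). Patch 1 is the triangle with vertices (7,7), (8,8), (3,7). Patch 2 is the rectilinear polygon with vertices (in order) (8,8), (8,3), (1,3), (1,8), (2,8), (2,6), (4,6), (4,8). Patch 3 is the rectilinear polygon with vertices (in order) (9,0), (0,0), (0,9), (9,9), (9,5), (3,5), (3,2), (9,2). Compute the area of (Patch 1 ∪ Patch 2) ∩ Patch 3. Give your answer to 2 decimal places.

|Patch 1 ∪ Patch 2| = 31.1.
|(Patch 1 ∪ Patch 2) ∩ Patch 3| = 21.10.

21.10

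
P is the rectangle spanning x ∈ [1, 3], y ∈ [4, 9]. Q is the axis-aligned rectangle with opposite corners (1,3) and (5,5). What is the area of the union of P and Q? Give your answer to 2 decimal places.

16.00

By inclusion–exclusion:
Individual areas: |P| = 10, |Q| = 8.
|P∩Q|: x∈[1,3], y∈[4,5] → 2·1 = 2.
|P ∪ Q| = 18 − 2 = 16.00.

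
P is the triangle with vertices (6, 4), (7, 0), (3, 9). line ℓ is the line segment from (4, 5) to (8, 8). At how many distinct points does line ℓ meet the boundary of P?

The segment meets the boundary at (4.966,5.724), (4.583,5.438).

2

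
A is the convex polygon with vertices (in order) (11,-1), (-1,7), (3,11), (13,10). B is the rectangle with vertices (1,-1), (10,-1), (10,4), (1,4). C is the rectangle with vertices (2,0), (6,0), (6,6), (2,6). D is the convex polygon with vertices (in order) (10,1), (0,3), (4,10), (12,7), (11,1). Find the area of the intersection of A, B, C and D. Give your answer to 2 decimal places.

The intersection is the polygon with vertices (6,2.333), (3.5,4), (6,4).
By the shoelace formula its area is 2.08.

2.08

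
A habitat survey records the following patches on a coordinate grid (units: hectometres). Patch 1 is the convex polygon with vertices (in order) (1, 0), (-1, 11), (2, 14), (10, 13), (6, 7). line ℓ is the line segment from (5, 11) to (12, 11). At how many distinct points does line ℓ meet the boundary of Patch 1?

The segment meets the boundary at (8.667,11).

1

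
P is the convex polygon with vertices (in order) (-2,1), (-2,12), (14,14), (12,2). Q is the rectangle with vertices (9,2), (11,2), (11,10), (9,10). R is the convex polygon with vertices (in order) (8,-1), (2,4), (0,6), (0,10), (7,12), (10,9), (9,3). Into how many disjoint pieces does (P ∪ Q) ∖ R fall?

(P ∪ Q) ∖ R is a single connected region.

1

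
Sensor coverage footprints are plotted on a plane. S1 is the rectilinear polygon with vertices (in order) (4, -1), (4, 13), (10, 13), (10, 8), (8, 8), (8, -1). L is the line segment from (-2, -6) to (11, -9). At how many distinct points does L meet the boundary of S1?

0

The segment lies entirely outside S1 and never meets its boundary.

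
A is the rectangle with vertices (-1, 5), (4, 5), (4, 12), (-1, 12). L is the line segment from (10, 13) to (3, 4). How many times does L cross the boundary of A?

2

The segment meets the boundary at (3.778,5), (4,5.286).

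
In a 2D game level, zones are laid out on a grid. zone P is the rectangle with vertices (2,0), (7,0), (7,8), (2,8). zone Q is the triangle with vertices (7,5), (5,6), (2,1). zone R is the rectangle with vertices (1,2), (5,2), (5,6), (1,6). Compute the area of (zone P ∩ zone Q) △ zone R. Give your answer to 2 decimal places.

15.35

|zone P ∩ zone Q| = 6.5.
|(zone P ∩ zone Q) ∩ zone R| = 3.575.
|(zone P ∩ zone Q) △ zone R| = 6.5 + 16 − 7.15 = 15.35.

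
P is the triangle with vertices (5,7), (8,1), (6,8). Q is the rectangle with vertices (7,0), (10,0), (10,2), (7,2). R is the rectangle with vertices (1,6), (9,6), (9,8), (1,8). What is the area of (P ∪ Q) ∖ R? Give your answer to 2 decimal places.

|P ∪ Q| = 10.3929.
|(P ∪ Q) ∩ R| = 1.8214.
|(P ∪ Q) ∖ R| = 10.3929 − 1.8214 = 8.57.

8.57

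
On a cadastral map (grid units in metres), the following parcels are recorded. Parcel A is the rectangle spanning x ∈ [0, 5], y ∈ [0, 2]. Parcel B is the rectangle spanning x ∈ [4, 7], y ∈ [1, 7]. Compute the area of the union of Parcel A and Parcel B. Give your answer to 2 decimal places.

27.00

By inclusion–exclusion:
Individual areas: |Parcel A| = 10, |Parcel B| = 18.
|Parcel A∩Parcel B|: x∈[4,5], y∈[1,2] → 1·1 = 1.
|Parcel A ∪ Parcel B| = 28 − 1 = 27.00.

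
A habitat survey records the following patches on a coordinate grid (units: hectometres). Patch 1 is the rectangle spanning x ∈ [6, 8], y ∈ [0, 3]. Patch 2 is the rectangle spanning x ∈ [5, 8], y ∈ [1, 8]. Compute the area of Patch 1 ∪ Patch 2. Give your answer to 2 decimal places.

23.00

By inclusion–exclusion:
Individual areas: |Patch 1| = 6, |Patch 2| = 21.
|Patch 1∩Patch 2|: x∈[6,8], y∈[1,3] → 2·2 = 4.
|Patch 1 ∪ Patch 2| = 27 − 4 = 23.00.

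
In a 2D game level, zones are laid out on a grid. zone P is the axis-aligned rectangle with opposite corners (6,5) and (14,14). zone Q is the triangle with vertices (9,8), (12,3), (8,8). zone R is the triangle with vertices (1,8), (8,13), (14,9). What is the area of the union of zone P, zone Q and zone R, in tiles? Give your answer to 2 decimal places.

By inclusion–exclusion:
Individual areas: |zone P| = 72, |zone Q| = 2.5, |zone R| = 29.
|zone P∩zone Q| = 2.1.
|zone P∩zone R| = 21.033.
|zone Q∩zone R| = 0.
|zone P∩zone Q∩zone R| = 0.
|zone P ∪ zone Q ∪ zone R| = 103.5 − 23.133 + 0 = 80.37.

80.37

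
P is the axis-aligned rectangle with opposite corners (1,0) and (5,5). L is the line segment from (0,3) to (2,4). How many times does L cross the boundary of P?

1

The segment meets the boundary at (1,3.5).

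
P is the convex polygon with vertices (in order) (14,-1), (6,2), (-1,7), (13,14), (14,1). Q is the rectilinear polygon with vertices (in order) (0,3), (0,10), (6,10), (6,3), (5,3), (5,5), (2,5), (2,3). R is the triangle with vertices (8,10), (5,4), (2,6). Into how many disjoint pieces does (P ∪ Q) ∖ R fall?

1

(P ∪ Q) ∖ R is a single connected region.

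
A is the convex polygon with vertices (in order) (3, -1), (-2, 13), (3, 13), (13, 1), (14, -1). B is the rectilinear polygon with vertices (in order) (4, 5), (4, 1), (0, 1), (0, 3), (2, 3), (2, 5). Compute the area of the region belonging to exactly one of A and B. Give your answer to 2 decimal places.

111.71

|A| = 116, |B| = 12, |A∩B| = 8.1429.
|A △ B| = |A| + |B| − 2·|A∩B| = 116 + 12 − 16.2857 = 111.71.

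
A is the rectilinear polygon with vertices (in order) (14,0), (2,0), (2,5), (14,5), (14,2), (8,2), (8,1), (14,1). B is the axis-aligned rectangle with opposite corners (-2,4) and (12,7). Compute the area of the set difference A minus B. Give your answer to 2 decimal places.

44.00

|A| = 54, |A∩B| = 10.
|A ∖ B| = |A| − |A∩B| = 54 − 10 = 44.00.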